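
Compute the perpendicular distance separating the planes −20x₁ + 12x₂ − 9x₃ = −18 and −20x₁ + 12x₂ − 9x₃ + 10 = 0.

8/25

With common normal n = (−20, 12, −9) (|n| = 25), the distance is |(-18) − (-10)|/|n| = 8/25.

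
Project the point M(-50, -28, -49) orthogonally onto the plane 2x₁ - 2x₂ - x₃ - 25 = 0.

The perpendicular from M has direction n = (2, -2, -1): r = (-50, -28, -49) + λ(2, -2, -1).
Substitute into the plane: n·(M + λn) = 25 gives 5 + 9λ = 25, so λ = 20/9.
Foot = (-50, -28, -49) + (20/9)·(2, -2, -1) = (-410/9, -292/9, -461/9).

(-410/9, -292/9, -461/9)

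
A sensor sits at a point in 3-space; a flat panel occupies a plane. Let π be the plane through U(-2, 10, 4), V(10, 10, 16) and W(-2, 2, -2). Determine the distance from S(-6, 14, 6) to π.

12/√41

UV = (12, 0, 12) and UW = (0, -8, -6), so a normal is n = UV × UW = (96, 72, -96).
Then n·(-6, 14, 6) - 144 = -288.
|n| = √(9216 + 5184 + 9216) = 24√41, so the distance is |-288|/(24√41) = 12√41/41.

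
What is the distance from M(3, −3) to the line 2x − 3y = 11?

d = |2·3 + (-3)·(-3) − 11| / √(4 + 9) = |4|/√13 = 4/√13.

4/√13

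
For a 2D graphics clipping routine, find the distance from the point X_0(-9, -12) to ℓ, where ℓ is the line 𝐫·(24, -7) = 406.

The normal to the line is n = (24, -7) with |n| = 25.
|n·X_0 − 406| = |-132 − 406| = 538, so the distance is 538/25.

538/25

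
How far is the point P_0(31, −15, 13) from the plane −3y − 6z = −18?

√5

Normal vector n = (0, −3, −6), and n·(31, −15, 13) − (−18) = −15.
|n| = √(0 + 9 + 36) = 3√5, so the distance is |-15|/(3√5) = √5.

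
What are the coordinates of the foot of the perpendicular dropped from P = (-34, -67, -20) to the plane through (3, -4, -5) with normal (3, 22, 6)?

(-25, -1, -2)

n = (3, 22, 6), |n|² = 529, and n·P − (-109) = -1587.
t = -1587/529 = -3, so the foot is P − t·n = (-34, -67, -20) − (-3)·(3, 22, 6) = (-25, -1, -2).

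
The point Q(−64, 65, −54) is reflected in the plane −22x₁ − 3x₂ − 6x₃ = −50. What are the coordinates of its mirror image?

n = (−22, −3, −6), |n|² = 529, n·Q − (-50) = 1587, so t = 1587/529 = 3.
Foot F = Q − 3·n = (2, 74, −36); the reflection is 2F − Q = (68, 83, −18).

(68, 83, -18)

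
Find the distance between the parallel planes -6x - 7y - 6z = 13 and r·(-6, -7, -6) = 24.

With common normal n = (-6, -7, -6) (|n| = 11), the distance is |13 − 24|/|n| = 11/11 = 1.

1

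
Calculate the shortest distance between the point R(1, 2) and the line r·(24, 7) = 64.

26/25

The normal to the line is n = (24, 7) with |n| = 25.
|n·R − 64| = |38 − 64| = 26, so the distance is 26/25.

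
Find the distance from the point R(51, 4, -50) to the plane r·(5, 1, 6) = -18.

n = (5, 1, 6); n·P − (-18) = -23; |n| = √62; distance = 23/√62 = 23√62/62.

23√62/62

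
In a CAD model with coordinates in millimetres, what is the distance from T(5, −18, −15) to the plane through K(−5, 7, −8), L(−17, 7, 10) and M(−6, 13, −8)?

7/√53

KL = (−12, 0, 18) and KM = (−1, 6, 0), so a normal is n = KL × KM = (−108, −18, −72).
Then n·(5, −18, −15) − 990 = −126.
|n| = √(11664 + 324 + 5184) = 18√53, so the distance is |-126|/(18√53) = 7√53/53.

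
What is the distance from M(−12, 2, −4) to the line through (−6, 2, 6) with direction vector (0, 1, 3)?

Direction vector d = (0, 1, 3).
AP = (−6, 0, −10), and AP × d = (10, 18, −6).
|AP × d|² = 460 and |d|² = 10, so the distance is √(460/10) = √46.

√46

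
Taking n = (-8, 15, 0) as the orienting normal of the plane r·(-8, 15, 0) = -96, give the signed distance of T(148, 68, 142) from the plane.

-4

n·T − (-96) = -68.
|n| = 17, so the signed distance is -68/17 = -4.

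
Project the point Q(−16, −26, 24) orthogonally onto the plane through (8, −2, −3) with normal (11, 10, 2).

The perpendicular from Q has direction n = (11, 10, 2): r = (−16, −26, 24) + λ(11, 10, 2).
Substitute into the plane: n·(Q + λn) = 62 gives -388 + 225λ = 62, so λ = 2.
Foot = (−16, −26, 24) + 2·(11, 10, 2) = (6, −6, 28).

(6, -6, 28)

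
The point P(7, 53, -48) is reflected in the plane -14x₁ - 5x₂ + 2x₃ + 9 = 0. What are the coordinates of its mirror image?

n = (-14, -5, 2), |n|² = 225, n·P − (-9) = -450, so t = -450/225 = -2.
Foot F = P − (-2)·n = (-21, 43, -44); the reflection is 2F − P = (-49, 33, -40).

(-49, 33, -40)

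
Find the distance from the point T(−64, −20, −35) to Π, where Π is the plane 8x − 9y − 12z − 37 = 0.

3

n = (8, −9, −12); n·P − 37 = 51; |n| = 17; distance = 51/17 = 3.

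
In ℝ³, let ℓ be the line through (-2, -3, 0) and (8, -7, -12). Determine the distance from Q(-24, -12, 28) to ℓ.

A direction vector is d = (10, -4, -12).
AP = (-22, -9, 28), and AP × d = (220, 16, 178).
|AP × d|² = 80340 and |d|² = 260, so the distance is √(80340/260) = √309.

√309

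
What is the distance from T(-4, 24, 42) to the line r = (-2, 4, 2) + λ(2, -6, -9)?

Direction vector d = (2, -6, -9).
AP = (-2, 20, 40); AP·d = -484, |AP|² = 2004, |d|² = 121.
distance² = |AP|² − (AP·d)²/|d|² = 2004 − 234256/121 = 68, so the distance is 2√17.

2√17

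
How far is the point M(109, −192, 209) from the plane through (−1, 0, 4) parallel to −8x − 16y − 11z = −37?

Parallel planes share the normal n = (−8, −16, −11); since (−1, 0, 4) lies on the plane, its equation is −8x − 16y − 11z = -36.
d = |(-8)·109 + (-16)·(-192) + (-11)·209 − (-36)| / √(64 + 256 + 121) = |-63| / 21 = 3.

3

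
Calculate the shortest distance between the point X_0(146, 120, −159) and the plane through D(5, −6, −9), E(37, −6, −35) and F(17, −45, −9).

DE = (32, 0, −26) and DF = (12, −39, 0), so a normal is n = DE × DF = (−1014, −312, −1248).
n = (−1014, −312, −1248); n·P − 8034 = 4914; |n| = 1638; distance = 4914/1638 = 3.

3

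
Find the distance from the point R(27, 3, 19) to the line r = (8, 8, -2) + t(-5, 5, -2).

Direction vector d = (-5, 5, -2).
AP = (19, -5, 21), and AP × d = (-95, -67, 70).
|AP × d|² = 18414 and |d|² = 54, so the distance is √(18414/54) = √341.

√341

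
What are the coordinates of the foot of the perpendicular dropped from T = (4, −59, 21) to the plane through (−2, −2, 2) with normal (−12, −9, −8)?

The perpendicular from T has direction n = (−12, −9, −8): r = (4, −59, 21) + μ(−12, −9, −8).
Substitute into the plane: n·(T + μn) = 26 gives 315 + 289μ = 26, so μ = -1.
Foot = (4, −59, 21) + (-1)·(−12, −9, −8) = (16, −50, 29).

(16, -50, 29)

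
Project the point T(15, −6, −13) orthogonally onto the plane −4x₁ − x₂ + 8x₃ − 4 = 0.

The perpendicular from T has direction n = (−4, −1, 8): r = (15, −6, −13) + λ(−4, −1, 8).
Substitute into the plane: n·(T + λn) = 4 gives -158 + 81λ = 4, so λ = 2.
Foot = (15, −6, −13) + 2·(−4, −1, 8) = (7, −8, 3).

(7, -8, 3)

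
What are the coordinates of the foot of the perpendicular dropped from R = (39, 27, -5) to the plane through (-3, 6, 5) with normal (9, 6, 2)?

The perpendicular from R has direction n = (9, 6, 2): r = (39, 27, -5) + λ(9, 6, 2).
Substitute into the plane: n·(R + λn) = 19 gives 503 + 121λ = 19, so λ = -4.
Foot = (39, 27, -5) + (-4)·(9, 6, 2) = (3, 3, -13).

(3, 3, -13)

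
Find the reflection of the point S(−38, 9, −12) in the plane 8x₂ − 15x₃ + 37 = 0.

(-38, -7, 18)

n = (0, 8, −15), |n|² = 289, n·S − (-37) = 289, so t = 289/289 = 1.
Foot F = S − 1·n = (−38, 1, 3); the reflection is 2F − S = (−38, −7, 18).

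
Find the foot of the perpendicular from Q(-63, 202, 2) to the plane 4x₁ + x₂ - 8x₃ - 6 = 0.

The perpendicular from Q has direction n = (4, 1, -8): r = (-63, 202, 2) + μ(4, 1, -8).
Substitute into the plane: n·(Q + μn) = 6 gives -66 + 81μ = 6, so μ = 8/9.
Foot = (-63, 202, 2) + (8/9)·(4, 1, -8) = (-535/9, 1826/9, -46/9).

(-535/9, 1826/9, -46/9)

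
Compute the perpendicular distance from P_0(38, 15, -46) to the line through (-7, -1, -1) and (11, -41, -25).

3√409

A direction vector is d = (18, -40, -24).
AP = (45, 16, -45); AP·d = 1250, |AP|² = 4306, |d|² = 2500.
distance² = |AP|² − (AP·d)²/|d|² = 4306 − 1562500/2500 = 3681, so the distance is 3√409.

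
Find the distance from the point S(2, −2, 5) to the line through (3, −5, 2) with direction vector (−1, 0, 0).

3√2

Direction vector d = (−1, 0, 0).
AP = (−1, 3, 3); AP·d = 1, |AP|² = 19, |d|² = 1.
distance² = |AP|² − (AP·d)²/|d|² = 19 − 1/1 = 18, so the distance is 3√2.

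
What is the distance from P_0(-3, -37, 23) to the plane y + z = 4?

n = (0, 1, 1); n·P − 4 = -18; |n| = √2; distance = 18/√2 = 9√2.

9√2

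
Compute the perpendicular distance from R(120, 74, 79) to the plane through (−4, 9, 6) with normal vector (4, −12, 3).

The plane has equation n·(r − (−4, 9, 6)) = 0, i.e. n·r = -106.
d = |4·120 + (-12)·74 + 3·79 − (-106)| / √(16 + 144 + 9) = |-65| / 13 = 5.

5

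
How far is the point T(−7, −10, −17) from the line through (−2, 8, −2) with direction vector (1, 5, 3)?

Direction vector d = (1, 5, 3).
AP = (−5, −18, −15); AP·d = -140, |AP|² = 574, |d|² = 35.
distance² = |AP|² − (AP·d)²/|d|² = 574 − 19600/35 = 14, so the distance is √14.

√14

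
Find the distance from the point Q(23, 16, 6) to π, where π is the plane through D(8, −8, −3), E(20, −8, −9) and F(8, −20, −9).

DE = (12, 0, −6) and DF = (0, −12, −6), so a normal is n = DE × DF = (−72, 72, −144).
d = |(-72)·23 + 72·16 + (-144)·6 − (-720)| / √(5184 + 5184 + 20736) = |-648| / (72√6) = 9/√6.

9/√6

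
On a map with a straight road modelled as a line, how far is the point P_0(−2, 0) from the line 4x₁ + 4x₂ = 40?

6√2

The normal to the line is n = (4, 4) with |n| = 4√2.
|n·P_0 − 40| = |-8 − 40| = 48, so the distance is 48/(4√2) = 6√2.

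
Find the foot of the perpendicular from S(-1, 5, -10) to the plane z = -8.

The perpendicular from S has direction n = (0, 0, 1): r = (-1, 5, -10) + t(0, 0, 1).
Substitute into the plane: n·(S + tn) = -8 gives -10 + 1t = -8, so t = 2.
Foot = (-1, 5, -10) + 2·(0, 0, 1) = (-1, 5, -8).

(-1, 5, -8)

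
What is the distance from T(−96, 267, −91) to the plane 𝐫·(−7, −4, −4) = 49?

9

Normal vector n = (−7, −4, −4), and n·(−96, 267, −91) − 49 = −81.
|n| = √(49 + 16 + 16) = 9, so the distance is |-81|/9 = 9.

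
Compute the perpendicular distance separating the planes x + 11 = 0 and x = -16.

5

With common normal n = (1, 0, 0) (|n| = 1), the distance is |(-11) − (-16)|/|n| = 5/1 = 5.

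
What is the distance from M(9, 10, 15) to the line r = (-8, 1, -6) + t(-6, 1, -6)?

Direction vector d = (-6, 1, -6).
AP = (17, 9, 21); AP·d = -219, |AP|² = 811, |d|² = 73.
distance² = |AP|² − (AP·d)²/|d|² = 811 − 47961/73 = 154, so the distance is √154.

√154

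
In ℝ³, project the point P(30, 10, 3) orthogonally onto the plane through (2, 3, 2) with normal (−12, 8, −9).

(18, 18, -6)

n = (−12, 8, −9), |n|² = 289, and n·P − (-18) = -289.
t = -289/289 = -1, so the foot is P − t·n = (30, 10, 3) − (-1)·(−12, 8, −9) = (18, 18, −6).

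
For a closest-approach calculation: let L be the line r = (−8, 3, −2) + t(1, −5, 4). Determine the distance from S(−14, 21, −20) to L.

2√3

Direction vector d = (1, −5, 4).
AP = (−6, 18, −18); AP·d = -168, |AP|² = 684, |d|² = 42.
distance² = |AP|² − (AP·d)²/|d|² = 684 − 28224/42 = 12, so the distance is 2√3.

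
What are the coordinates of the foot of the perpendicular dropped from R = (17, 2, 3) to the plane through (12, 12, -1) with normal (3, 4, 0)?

The perpendicular from R has direction n = (3, 4, 0): r = (17, 2, 3) + t(3, 4, 0).
Substitute into the plane: n·(R + tn) = 84 gives 59 + 25t = 84, so t = 1.
Foot = (17, 2, 3) + 1·(3, 4, 0) = (20, 6, 3).

(20, 6, 3)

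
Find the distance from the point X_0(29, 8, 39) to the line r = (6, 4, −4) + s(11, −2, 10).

3√41

Direction vector d = (11, −2, 10).
AP = (23, 4, 43); AP·d = 675, |AP|² = 2394, |d|² = 225.
distance² = |AP|² − (AP·d)²/|d|² = 2394 − 455625/225 = 369, so the distance is 3√41.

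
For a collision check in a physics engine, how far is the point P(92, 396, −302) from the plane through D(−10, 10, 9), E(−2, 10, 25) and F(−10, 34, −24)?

DE = (8, 0, 16) and DF = (0, 24, −33), so a normal is n = DE × DF = (−384, 264, 192).
Then n·(92, 396, −302) − 8208 = 3024.
|n| = √(147456 + 69696 + 36864) = 504, so the distance is |3024|/504 = 6.

6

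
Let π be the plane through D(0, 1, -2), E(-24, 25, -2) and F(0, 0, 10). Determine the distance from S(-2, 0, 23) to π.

11/17

DE = (-24, 24, 0) and DF = (0, -1, 12), so a normal is n = DE × DF = (288, 288, 24).
Then n·(-2, 0, 23) - 240 = -264.
|n| = √(82944 + 82944 + 576) = 408, so the distance is |-264|/408 = 11/17.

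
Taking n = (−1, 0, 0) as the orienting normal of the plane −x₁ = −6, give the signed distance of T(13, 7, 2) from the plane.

n·T − (-6) = -7.
|n| = 1, so the signed distance is -7/1 = -7.

-7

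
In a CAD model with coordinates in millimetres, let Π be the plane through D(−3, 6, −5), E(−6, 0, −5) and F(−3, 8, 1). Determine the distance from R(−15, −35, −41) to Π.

DE = (−3, −6, 0) and DF = (0, 2, 6), so a normal is n = DE × DF = (−36, 18, −6).
n = (−36, 18, −6); n·P − 246 = -90; |n| = 6√46; distance = 90/(6√46) = 15√46/46.

15√46/46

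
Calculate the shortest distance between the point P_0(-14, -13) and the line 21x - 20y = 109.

143/29

The normal to the line is n = (21, -20) with |n| = 29.
|n·P_0 − 109| = |-34 − 109| = 143, so the distance is 143/29.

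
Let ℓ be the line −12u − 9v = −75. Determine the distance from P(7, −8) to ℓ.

21/5

d = |(-12)·7 + (-9)·(-8) − (-75)| / √(144 + 81) = |63|/15 = 21/5.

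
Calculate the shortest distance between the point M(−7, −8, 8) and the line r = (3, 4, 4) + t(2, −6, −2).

6√6

Direction vector d = (2, −6, −2).
AP = (−10, −12, 4); AP·d = 44, |AP|² = 260, |d|² = 44.
distance² = |AP|² − (AP·d)²/|d|² = 260 − 1936/44 = 216, so the distance is 6√6.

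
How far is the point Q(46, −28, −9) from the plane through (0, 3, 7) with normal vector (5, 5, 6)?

The plane has equation n·(r − (0, 3, 7)) = 0, i.e. n·r = 57.
d = |5·46 + 5·(-28) + 6·(-9) − 57| / √(25 + 25 + 36) = |-21| / √86 = 21√86/86.

21/√86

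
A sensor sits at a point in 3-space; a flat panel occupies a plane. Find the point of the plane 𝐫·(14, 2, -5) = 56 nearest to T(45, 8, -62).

(-11, 0, -42)

The perpendicular from T has direction n = (14, 2, -5): r = (45, 8, -62) + λ(14, 2, -5).
Substitute into the plane: n·(T + λn) = 56 gives 956 + 225λ = 56, so λ = -4.
Foot = (45, 8, -62) + (-4)·(14, 2, -5) = (-11, 0, -42).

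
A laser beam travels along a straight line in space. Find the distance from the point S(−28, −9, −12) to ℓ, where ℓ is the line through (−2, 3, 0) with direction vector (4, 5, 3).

Direction vector d = (4, 5, 3).
AP = (−26, −12, −12); AP·d = -200, |AP|² = 964, |d|² = 50.
distance² = |AP|² − (AP·d)²/|d|² = 964 − 40000/50 = 164, so the distance is 2√41.

2√41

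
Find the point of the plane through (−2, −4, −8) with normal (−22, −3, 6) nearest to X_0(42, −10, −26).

The perpendicular from X_0 has direction n = (−22, −3, 6): r = (42, −10, −26) + μ(−22, −3, 6).
Substitute into the plane: n·(X_0 + μn) = 8 gives -1050 + 529μ = 8, so μ = 2.
Foot = (42, −10, −26) + 2·(−22, −3, 6) = (−2, −16, −14).

(-2, -16, -14)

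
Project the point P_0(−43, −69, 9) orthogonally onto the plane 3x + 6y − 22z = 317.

n = (3, 6, −22), |n|² = 529, and n·P_0 − 317 = -1058.
t = -1058/529 = -2, so the foot is P_0 − t·n = (−43, −69, 9) − (-2)·(3, 6, −22) = (−37, −57, −35).

(-37, -57, -35)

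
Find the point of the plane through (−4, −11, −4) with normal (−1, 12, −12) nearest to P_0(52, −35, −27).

(880/17, -547/17, -507/17)

The perpendicular from P_0 has direction n = (−1, 12, −12): r = (52, −35, −27) + t(−1, 12, −12).
Substitute into the plane: n·(P_0 + tn) = -80 gives -148 + 289t = -80, so t = 4/17.
Foot = (52, −35, −27) + (4/17)·(−1, 12, −12) = (880/17, −547/17, −507/17).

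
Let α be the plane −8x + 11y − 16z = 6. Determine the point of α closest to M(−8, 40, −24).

n = (−8, 11, −16), |n|² = 441, and n·M − 6 = 882.
t = 882/441 = 2, so the foot is M − t·n = (−8, 40, −24) − 2·(−8, 11, −16) = (8, 18, 8).

(8, 18, 8)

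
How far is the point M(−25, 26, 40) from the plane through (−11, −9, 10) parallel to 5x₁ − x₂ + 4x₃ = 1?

5√42/14

Parallel planes share the normal n = (5, −1, 4); since (−11, −9, 10) lies on the plane, its equation is 5x₁ − x₂ + 4x₃ = -6.
Then n·(−25, 26, 40) − (−6) = 15.
|n| = √(25 + 1 + 16) = √42, so the distance is |15|/√42 = 5√42/14.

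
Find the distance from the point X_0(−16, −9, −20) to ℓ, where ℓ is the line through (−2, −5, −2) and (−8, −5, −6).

A direction vector is d = (−6, 0, −4).
AP = (−14, −4, −18), and AP × d = (16, 52, −24).
|AP × d|² = 3536 and |d|² = 52, so the distance is √(3536/52) = √68 = 2√17.

2√17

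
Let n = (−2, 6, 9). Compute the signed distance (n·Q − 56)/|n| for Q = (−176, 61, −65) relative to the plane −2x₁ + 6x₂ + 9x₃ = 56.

n·Q − 56 = 77.
|n| = 11, so the signed distance is 77/11 = 7.

7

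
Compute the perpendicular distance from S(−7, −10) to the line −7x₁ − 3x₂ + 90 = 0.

d = |(-7)·(-7) + (-3)·(-10) − (-90)| / √(49 + 9) = |169|/√58 = 169√58/58.

169√58/58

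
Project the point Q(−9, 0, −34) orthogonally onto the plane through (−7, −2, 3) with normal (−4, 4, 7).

The perpendicular from Q has direction n = (−4, 4, 7): r = (−9, 0, −34) + μ(−4, 4, 7).
Substitute into the plane: n·(Q + μn) = 41 gives -202 + 81μ = 41, so μ = 3.
Foot = (−9, 0, −34) + 3·(−4, 4, 7) = (−21, 12, −13).

(-21, 12, -13)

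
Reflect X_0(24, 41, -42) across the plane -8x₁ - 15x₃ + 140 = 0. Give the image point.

(56, 41, 18)

n = (-8, 0, -15), |n|² = 289, n·X_0 − (-140) = 578, so t = 578/289 = 2.
Foot F = X_0 − 2·n = (40, 41, -12); the reflection is 2F − X_0 = (56, 41, 18).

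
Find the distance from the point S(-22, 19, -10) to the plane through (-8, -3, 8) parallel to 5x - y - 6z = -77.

16/√62

Parallel planes share the normal n = (5, -1, -6); since (-8, -3, 8) lies on the plane, its equation is 5x - y - 6z = -85.
Then n·(-22, 19, -10) - (-85) = 16.
|n| = √(25 + 1 + 36) = √62, so the distance is |16|/√62 = 8√62/31.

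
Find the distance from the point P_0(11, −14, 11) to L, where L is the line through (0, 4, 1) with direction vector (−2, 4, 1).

√209

Direction vector d = (−2, 4, 1).
AP = (11, −18, 10), and AP × d = (−58, −31, 8).
|AP × d|² = 4389 and |d|² = 21, so the distance is √(4389/21) = √209.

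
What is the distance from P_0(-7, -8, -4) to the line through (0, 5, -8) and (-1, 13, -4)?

A direction vector is d = (-1, 8, 4).
AP = (-7, -13, 4), and AP × d = (-84, 24, -69).
|AP × d|² = 12393 and |d|² = 81, so the distance is √(12393/81) = √153 = 3√17.

3√17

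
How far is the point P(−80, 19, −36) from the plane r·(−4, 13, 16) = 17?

26/21

Normal vector n = (−4, 13, 16), and n·(−80, 19, −36) − 17 = −26.
|n| = √(16 + 169 + 256) = 21, so the distance is |-26|/21 = 26/21.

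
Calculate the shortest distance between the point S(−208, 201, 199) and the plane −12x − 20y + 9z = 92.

7

Normal vector n = (−12, −20, 9), and n·(−208, 201, 199) − 92 = 175.
|n| = √(144 + 400 + 81) = 25, so the distance is |175|/25 = 7.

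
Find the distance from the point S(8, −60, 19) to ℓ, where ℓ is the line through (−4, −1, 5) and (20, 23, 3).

A direction vector is d = (24, 24, −2).
AP = (12, −59, 14), and AP × d = (−218, 360, 1704).
|AP × d|² = 3080740 and |d|² = 1156, so the distance is √(3080740/1156) = √2665.

√2665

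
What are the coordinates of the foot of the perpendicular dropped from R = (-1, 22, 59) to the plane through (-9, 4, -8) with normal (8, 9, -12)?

n = (8, 9, -12), |n|² = 289, and n·R − 60 = -578.
t = -578/289 = -2, so the foot is R − t·n = (-1, 22, 59) − (-2)·(8, 9, -12) = (15, 40, 35).

(15, 40, 35)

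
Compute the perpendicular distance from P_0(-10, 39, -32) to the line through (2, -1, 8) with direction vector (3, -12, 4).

8√10

Direction vector d = (3, -12, 4).
AP = (-12, 40, -40); AP·d = -676, |AP|² = 3344, |d|² = 169.
distance² = |AP|² − (AP·d)²/|d|² = 3344 − 456976/169 = 640, so the distance is 8√10.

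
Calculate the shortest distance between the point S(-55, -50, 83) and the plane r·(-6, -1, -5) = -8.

27/√62

Normal vector n = (-6, -1, -5), and n·(-55, -50, 83) - (-8) = -27.
|n| = √(36 + 1 + 25) = √62, so the distance is |-27|/√62 = 27√62/62.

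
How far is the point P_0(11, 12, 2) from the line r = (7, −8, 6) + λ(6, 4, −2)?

4√13

Direction vector d = (6, 4, −2).
AP = (4, 20, −4), and AP × d = (−24, −16, −104).
|AP × d|² = 11648 and |d|² = 56, so the distance is √(11648/56) = √208 = 4√13.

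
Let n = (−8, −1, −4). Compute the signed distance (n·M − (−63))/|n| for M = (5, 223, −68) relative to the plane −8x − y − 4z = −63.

8

n·M − (-63) = 72.
|n| = 9, so the signed distance is 72/9 = 8.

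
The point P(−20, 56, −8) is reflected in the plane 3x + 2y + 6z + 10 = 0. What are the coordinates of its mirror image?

(-152/7, 384/7, -80/7)

n = (3, 2, 6), |n|² = 49, n·P − (-10) = 14, so t = 14/49 = 2/7.
Foot F = P − (2/7)·n = (−146/7, 388/7, −68/7); the reflection is 2F − P = (−152/7, 384/7, −80/7).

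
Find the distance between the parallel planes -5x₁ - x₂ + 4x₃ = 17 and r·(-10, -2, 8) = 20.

Divide the second equation by 2 to match normals: -5x₁ - x₂ + 4x₃ = 10.
With common normal n = (-5, -1, 4) (|n| = √42), the distance is |17 − 10|/|n| = 7/√42.

√42/6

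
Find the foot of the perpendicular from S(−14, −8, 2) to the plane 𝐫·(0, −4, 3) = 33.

n = (0, −4, 3), |n|² = 25, and n·S − 33 = 5.
t = 5/25 = 1/5, so the foot is S − t·n = (−14, −8, 2) − (1/5)·(0, −4, 3) = (−14, −36/5, 7/5).

(-14, -36/5, 7/5)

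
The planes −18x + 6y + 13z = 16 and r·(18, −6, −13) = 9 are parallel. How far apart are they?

25/23

Divide the second equation by -1 to match normals: −18x + 6y + 13z = -9.
Both planes have normal n = (−18, 6, 13), |n| = 23. Any point on the first plane is at distance |(-9) − 16|/|n| = 25/23 from the second.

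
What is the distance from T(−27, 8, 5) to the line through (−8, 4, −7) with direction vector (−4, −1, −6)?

√521

Direction vector d = (−4, −1, −6).
AP = (−19, 4, 12), and AP × d = (−12, −162, 35).
|AP × d|² = 27613 and |d|² = 53, so the distance is √(27613/53) = √521.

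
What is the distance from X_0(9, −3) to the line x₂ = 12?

15

d = |0·9 + 1·(-3) − 12| / √(0 + 1) = |-15|/1 = 15.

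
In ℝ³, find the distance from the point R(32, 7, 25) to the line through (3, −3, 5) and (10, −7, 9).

6√17

A direction vector is d = (7, −4, 4).
AP = (29, 10, 20), and AP × d = (120, 24, −186).
|AP × d|² = 49572 and |d|² = 81, so the distance is √(49572/81) = √612 = 6√17.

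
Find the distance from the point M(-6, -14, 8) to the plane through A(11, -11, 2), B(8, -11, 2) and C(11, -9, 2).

6

AB = (-3, 0, 0) and AC = (0, 2, 0), so a normal is n = AB × AC = (0, 0, -6).
n = (0, 0, -6); n·P − (-12) = -36; |n| = 6; distance = 36/6 = 6.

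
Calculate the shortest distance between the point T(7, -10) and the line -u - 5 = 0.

12

The normal to the line is n = (-1, 0) with |n| = 1.
|n·T − 5| = |-7 − 5| = 12, so the distance is 12/1 = 12.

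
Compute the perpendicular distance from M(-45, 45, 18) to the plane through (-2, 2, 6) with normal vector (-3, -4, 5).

The plane has equation n·(r − (-2, 2, 6)) = 0, i.e. n·r = 28.
n = (-3, -4, 5); n·P − 28 = 17; |n| = 5√2; distance = 17/(5√2).

17/(5√2)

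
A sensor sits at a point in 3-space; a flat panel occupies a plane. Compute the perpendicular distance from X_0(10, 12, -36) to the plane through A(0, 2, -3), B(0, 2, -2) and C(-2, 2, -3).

AB = (0, 0, 1) and AC = (-2, 0, 0), so a normal is n = AB × AC = (0, -2, 0).
n = (0, -2, 0); n·P − (-4) = -20; |n| = 2; distance = 20/2 = 10.

10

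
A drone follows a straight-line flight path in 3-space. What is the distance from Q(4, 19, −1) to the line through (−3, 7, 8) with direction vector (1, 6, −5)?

Direction vector d = (1, 6, −5).
AP = (7, 12, −9); AP·d = 124, |AP|² = 274, |d|² = 62.
distance² = |AP|² − (AP·d)²/|d|² = 274 − 15376/62 = 26, so the distance is √26.

√26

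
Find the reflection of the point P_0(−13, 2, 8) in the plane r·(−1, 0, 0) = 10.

(-7, 2, 8)

With n = (−1, 0, 0), the signed offset is (n·P_0 − 10)/|n|² = 3/1 = 3.
P_0' = P_0 − 2t·n = (−13, 2, 8) − 6·(−1, 0, 0) = (−7, 2, 8).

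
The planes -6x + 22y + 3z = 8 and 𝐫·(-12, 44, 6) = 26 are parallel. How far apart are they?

5/23

Divide the second equation by 2 to match normals: -6x + 22y + 3z = 13.
Both planes have normal n = (-6, 22, 3), |n| = 23. Any point on the first plane is at distance |13 − 8|/|n| = 5/23 from the second.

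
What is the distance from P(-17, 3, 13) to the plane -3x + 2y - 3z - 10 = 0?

4√22/11

Normal vector n = (-3, 2, -3), and n·(-17, 3, 13) - 10 = 8.
|n| = √(9 + 4 + 9) = √22, so the distance is |8|/√22 = 4√22/11.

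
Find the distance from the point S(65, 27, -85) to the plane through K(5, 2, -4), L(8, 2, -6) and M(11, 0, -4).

KL = (3, 0, -2) and KM = (6, -2, 0), so a normal is n = KL × KM = (-4, -12, -6).
Then n·(65, 27, -85) - (-20) = -54.
|n| = √(16 + 144 + 36) = 14, so the distance is |-54|/14 = 27/7.

27/7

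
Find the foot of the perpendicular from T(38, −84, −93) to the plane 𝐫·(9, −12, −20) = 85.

n = (9, −12, −20), |n|² = 625, and n·T − 85 = 3125.
t = 3125/625 = 5, so the foot is T − t·n = (38, −84, −93) − 5·(9, −12, −20) = (−7, −24, 7).

(-7, -24, 7)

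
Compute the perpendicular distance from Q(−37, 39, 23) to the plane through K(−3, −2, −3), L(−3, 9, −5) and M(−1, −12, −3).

KL = (0, 11, −2) and KM = (2, −10, 0), so a normal is n = KL × KM = (−20, −4, −22).
d = |(-20)·(-37) + (-4)·39 + (-22)·23 − 134| / √(400 + 16 + 484) = |-56| / 30 = 28/15.

28/15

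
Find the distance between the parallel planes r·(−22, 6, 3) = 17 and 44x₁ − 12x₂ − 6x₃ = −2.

Divide the second equation by -2 to match normals: −22x₁ + 6x₂ + 3x₃ = 1.
Both planes have normal n = (−22, 6, 3), |n| = 23. Any point on the first plane is at distance |1 − 17|/|n| = 16/23 from the second.

16/23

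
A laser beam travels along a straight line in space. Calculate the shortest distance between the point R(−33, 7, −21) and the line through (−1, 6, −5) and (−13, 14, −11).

√305

A direction vector is d = (−12, 8, −6).
AP = (−32, 1, −16); AP·d = 488, |AP|² = 1281, |d|² = 244.
distance² = |AP|² − (AP·d)²/|d|² = 1281 − 238144/244 = 305, so the distance is √305.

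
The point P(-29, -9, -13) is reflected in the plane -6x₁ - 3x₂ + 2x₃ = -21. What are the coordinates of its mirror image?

n = (-6, -3, 2), |n|² = 49, n·P − (-21) = 196, so t = 196/49 = 4.
Foot F = P − 4·n = (-5, 3, -21); the reflection is 2F − P = (19, 15, -29).

(19, 15, -29)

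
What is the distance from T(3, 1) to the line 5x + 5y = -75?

19√2/2

d = |5·3 + 5·1 − (-75)| / √(25 + 25) = |95|/(5√2) = 19/√2.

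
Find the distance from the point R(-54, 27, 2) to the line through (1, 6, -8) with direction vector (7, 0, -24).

√2941

Direction vector d = (7, 0, -24).
AP = (-55, 21, 10), and AP × d = (-504, -1250, -147).
|AP × d|² = 1838125 and |d|² = 625, so the distance is √(1838125/625) = √2941.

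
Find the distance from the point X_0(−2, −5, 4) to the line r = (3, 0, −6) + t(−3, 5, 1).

Direction vector d = (−3, 5, 1).
AP = (−5, −5, 10), and AP × d = (−55, −25, −40).
|AP × d|² = 5250 and |d|² = 35, so the distance is √(5250/35) = √150 = 5√6.

5√6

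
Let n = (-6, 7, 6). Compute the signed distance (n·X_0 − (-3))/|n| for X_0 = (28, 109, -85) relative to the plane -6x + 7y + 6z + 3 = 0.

8

n·X_0 − (-3) = 88.
|n| = 11, so the signed distance is 88/11 = 8.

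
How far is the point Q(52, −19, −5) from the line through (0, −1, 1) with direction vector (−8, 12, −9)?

Direction vector d = (−8, 12, −9).
AP = (52, −18, −6), and AP × d = (234, 516, 480).
|AP × d|² = 551412 and |d|² = 289, so the distance is √(551412/289) = √1908 = 6√53.

6√53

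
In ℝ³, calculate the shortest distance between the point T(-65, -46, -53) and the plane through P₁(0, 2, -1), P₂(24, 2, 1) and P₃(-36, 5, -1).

P₁P₂ = (24, 0, 2) and P₁P₃ = (-36, 3, 0), so a normal is n = P₁P₂ × P₁P₃ = (-6, -72, 72).
n = (-6, -72, 72); n·P − (-216) = 102; |n| = 102; distance = 102/102 = 1.

1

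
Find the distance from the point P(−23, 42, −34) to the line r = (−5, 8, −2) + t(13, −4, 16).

2√185

Direction vector d = (13, −4, 16).
AP = (−18, 34, −32), and AP × d = (416, −128, −370).
|AP × d|² = 326340 and |d|² = 441, so the distance is √(326340/441) = √740 = 2√185.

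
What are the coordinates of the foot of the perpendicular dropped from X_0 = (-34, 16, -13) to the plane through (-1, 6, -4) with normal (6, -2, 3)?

(-4, 6, 2)

The perpendicular from X_0 has direction n = (6, -2, 3): r = (-34, 16, -13) + λ(6, -2, 3).
Substitute into the plane: n·(X_0 + λn) = -30 gives -275 + 49λ = -30, so λ = 5.
Foot = (-34, 16, -13) + 5·(6, -2, 3) = (-4, 6, 2).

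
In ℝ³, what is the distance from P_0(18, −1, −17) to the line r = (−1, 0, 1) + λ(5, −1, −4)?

Direction vector d = (5, −1, −4).
AP = (19, −1, −18), and AP × d = (−14, −14, −14).
|AP × d|² = 588 and |d|² = 42, so the distance is √(588/42) = √14.

√14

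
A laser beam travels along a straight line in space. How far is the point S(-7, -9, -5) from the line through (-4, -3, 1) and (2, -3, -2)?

9

A direction vector is d = (6, 0, -3).
AP = (-3, -6, -6); AP·d = 0, |AP|² = 81, |d|² = 45.
distance² = |AP|² − (AP·d)²/|d|² = 81 − 0/45 = 81, so the distance is 9.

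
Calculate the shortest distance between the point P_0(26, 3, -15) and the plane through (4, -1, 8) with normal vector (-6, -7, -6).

2

The plane has equation n·(r − (4, -1, 8)) = 0, i.e. n·r = -65.
Then n·(26, 3, -15) - (-65) = -22.
|n| = √(36 + 49 + 36) = 11, so the distance is |-22|/11 = 2.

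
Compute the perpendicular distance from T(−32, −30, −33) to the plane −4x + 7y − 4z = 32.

Normal vector n = (−4, 7, −4), and n·(−32, −30, −33) − 32 = 18.
|n| = √(16 + 49 + 16) = 9, so the distance is |18|/9 = 2.

2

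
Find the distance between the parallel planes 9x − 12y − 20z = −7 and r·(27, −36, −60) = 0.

Divide the second equation by 3 to match normals: 9x − 12y − 20z = 0.
With common normal n = (9, −12, −20) (|n| = 25), the distance is |(-7) − 0|/|n| = 7/25.

7/25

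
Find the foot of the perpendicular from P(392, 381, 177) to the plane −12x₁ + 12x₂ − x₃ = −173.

(6568/17, 6573/17, 3001/17)

The perpendicular from P has direction n = (−12, 12, −1): r = (392, 381, 177) + t(−12, 12, −1).
Substitute into the plane: n·(P + tn) = -173 gives -309 + 289t = -173, so t = 8/17.
Foot = (392, 381, 177) + (8/17)·(−12, 12, −1) = (6568/17, 6573/17, 3001/17).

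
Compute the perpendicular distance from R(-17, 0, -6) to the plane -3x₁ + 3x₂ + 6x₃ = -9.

Normal vector n = (-3, 3, 6), and n·(-17, 0, -6) - (-9) = 24.
|n| = √(9 + 9 + 36) = 3√6, so the distance is |24|/(3√6) = 4√6/3.

8/√6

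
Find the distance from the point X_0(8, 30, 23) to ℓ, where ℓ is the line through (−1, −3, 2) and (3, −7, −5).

A direction vector is d = (4, −4, −7).
AP = (9, 33, 21), and AP × d = (−147, 147, −168).
|AP × d|² = 71442 and |d|² = 81, so the distance is √(71442/81) = √882 = 21√2.

21√2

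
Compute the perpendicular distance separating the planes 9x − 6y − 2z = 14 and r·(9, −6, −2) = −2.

16/11

Both planes have normal n = (9, −6, −2), |n| = 11. Any point on the first plane is at distance |(-2) − 14|/|n| = 16/11 from the second.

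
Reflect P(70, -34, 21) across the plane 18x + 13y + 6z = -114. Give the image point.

n = (18, 13, 6), |n|² = 529, n·P − (-114) = 1058, so t = 1058/529 = 2.
Foot F = P − 2·n = (34, -60, 9); the reflection is 2F − P = (-2, -86, -3).

(-2, -86, -3)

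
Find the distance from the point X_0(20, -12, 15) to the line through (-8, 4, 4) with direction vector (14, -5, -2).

3√29

Direction vector d = (14, -5, -2).
AP = (28, -16, 11); AP·d = 450, |AP|² = 1161, |d|² = 225.
distance² = |AP|² − (AP·d)²/|d|² = 1161 − 202500/225 = 261, so the distance is 3√29.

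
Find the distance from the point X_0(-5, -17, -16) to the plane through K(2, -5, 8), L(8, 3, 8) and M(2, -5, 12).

KL = (6, 8, 0) and KM = (0, 0, 4), so a normal is n = KL × KM = (32, -24, 0).
Then n·(-5, -17, -16) - 184 = 64.
|n| = √(1024 + 576 + 0) = 40, so the distance is |64|/40 = 8/5.

8/5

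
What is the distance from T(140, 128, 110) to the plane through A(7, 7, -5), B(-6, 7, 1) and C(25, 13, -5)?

AB = (-13, 0, 6) and AC = (18, 6, 0), so a normal is n = AB × AC = (-36, 108, -78).
Then n·(140, 128, 110) - 894 = -690.
|n| = √(1296 + 11664 + 6084) = 138, so the distance is |-690|/138 = 5.

5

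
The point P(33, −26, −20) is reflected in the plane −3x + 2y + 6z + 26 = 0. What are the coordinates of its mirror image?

With n = (−3, 2, 6), the signed offset is (n·P − (-26))/|n|² = -245/49 = -5.
P' = P − 2t·n = (33, −26, −20) − (-10)·(−3, 2, 6) = (3, −6, 40).

(3, -6, 40)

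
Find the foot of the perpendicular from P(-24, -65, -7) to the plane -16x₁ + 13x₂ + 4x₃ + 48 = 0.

(-40, -52, -3)

The perpendicular from P has direction n = (-16, 13, 4): r = (-24, -65, -7) + μ(-16, 13, 4).
Substitute into the plane: n·(P + μn) = -48 gives -489 + 441μ = -48, so μ = 1.
Foot = (-24, -65, -7) + 1·(-16, 13, 4) = (-40, -52, -3).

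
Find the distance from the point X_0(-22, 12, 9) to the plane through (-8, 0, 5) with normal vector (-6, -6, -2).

2√19/19

The plane has equation n·(r − (-8, 0, 5)) = 0, i.e. n·r = 38.
n = (-6, -6, -2); n·P − 38 = 4; |n| = 2√19; distance = 4/(2√19) = 2/√19.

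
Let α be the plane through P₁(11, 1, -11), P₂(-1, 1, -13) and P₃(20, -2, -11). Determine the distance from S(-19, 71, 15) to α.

12√46/23

P₁P₂ = (-12, 0, -2) and P₁P₃ = (9, -3, 0), so a normal is n = P₁P₂ × P₁P₃ = (-6, -18, 36).
d = |(-6)·(-19) + (-18)·71 + 36·15 − (-480)| / √(36 + 324 + 1296) = |-144| / (6√46) = 12√46/23.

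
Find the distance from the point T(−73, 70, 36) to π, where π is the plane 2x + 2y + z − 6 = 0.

n = (2, 2, 1); n·P − 6 = 24; |n| = 3; distance = 24/3 = 8.

8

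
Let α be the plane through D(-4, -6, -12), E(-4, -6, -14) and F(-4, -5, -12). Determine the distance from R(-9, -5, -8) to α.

5

DE = (0, 0, -2) and DF = (0, 1, 0), so a normal is n = DE × DF = (2, 0, 0).
d = |2·(-9) − (-8)| / √(4 + 0 + 0) = |-10| / 2 = 5.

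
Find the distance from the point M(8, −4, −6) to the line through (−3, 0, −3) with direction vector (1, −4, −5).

Direction vector d = (1, −4, −5).
AP = (11, −4, −3); AP·d = 42, |AP|² = 146, |d|² = 42.
distance² = |AP|² − (AP·d)²/|d|² = 146 − 1764/42 = 104, so the distance is 2√26.

2√26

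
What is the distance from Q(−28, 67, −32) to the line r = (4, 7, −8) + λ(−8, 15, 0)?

24

Direction vector d = (−8, 15, 0).
AP = (−32, 60, −24), and AP × d = (360, 192, 0).
|AP × d|² = 166464 and |d|² = 289, so the distance is √(166464/289) = √576 = 24.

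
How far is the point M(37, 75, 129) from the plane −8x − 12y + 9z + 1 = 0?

2

Normal vector n = (−8, −12, 9), and n·(37, 75, 129) − (−1) = −34.
|n| = √(64 + 144 + 81) = 17, so the distance is |-34|/17 = 2.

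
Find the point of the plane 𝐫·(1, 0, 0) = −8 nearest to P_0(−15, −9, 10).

The perpendicular from P_0 has direction n = (1, 0, 0): r = (−15, −9, 10) + λ(1, 0, 0).
Substitute into the plane: n·(P_0 + λn) = -8 gives -15 + 1λ = -8, so λ = 7.
Foot = (−15, −9, 10) + 7·(1, 0, 0) = (−8, −9, 10).

(-8, -9, 10)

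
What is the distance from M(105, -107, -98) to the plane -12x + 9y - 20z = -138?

Normal vector n = (-12, 9, -20), and n·(105, -107, -98) - (-138) = -125.
|n| = √(144 + 81 + 400) = 25, so the distance is |-125|/25 = 5.

5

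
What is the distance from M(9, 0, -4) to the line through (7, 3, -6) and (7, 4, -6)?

A direction vector is d = (0, 1, 0).
AP = (2, -3, 2); AP·d = -3, |AP|² = 17, |d|² = 1.
distance² = |AP|² − (AP·d)²/|d|² = 17 − 9/1 = 8, so the distance is 2√2.

2√2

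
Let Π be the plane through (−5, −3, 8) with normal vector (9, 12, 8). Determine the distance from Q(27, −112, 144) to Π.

The plane has equation n·(r − (−5, −3, 8)) = 0, i.e. n·r = -17.
n = (9, 12, 8); n·P − (-17) = 68; |n| = 17; distance = 68/17 = 4.

4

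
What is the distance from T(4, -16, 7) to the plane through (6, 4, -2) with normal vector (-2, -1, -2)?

2

The plane has equation n·(r − (6, 4, -2)) = 0, i.e. n·r = -12.
Then n·(4, -16, 7) - (-12) = 6.
|n| = √(4 + 1 + 4) = 3, so the distance is |6|/3 = 2.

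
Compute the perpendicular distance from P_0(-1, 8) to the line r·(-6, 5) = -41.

87√61/61

The normal to the line is n = (-6, 5) with |n| = √61.
|n·P_0 − (-41)| = |46 − (-41)| = 87, so the distance is 87/√61 = 87√61/61.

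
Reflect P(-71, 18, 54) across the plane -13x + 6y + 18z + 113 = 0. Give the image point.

(33, -30, -90)

With n = (-13, 6, 18), the signed offset is (n·P − (-113))/|n|² = 2116/529 = 4.
P' = P − 2t·n = (-71, 18, 54) − 8·(-13, 6, 18) = (33, -30, -90).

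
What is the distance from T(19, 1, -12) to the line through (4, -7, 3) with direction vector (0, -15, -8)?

√514

Direction vector d = (0, -15, -8).
AP = (15, 8, -15); AP·d = 0, |AP|² = 514, |d|² = 289.
distance² = |AP|² − (AP·d)²/|d|² = 514 − 0/289 = 514, so the distance is √514.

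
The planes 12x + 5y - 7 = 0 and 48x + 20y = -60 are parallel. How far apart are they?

22/13

Divide the second equation by 4 to match normals: 12x + 5y = -15.
With common normal n = (12, 5, 0) (|n| = 13), the distance is |7 − (-15)|/|n| = 22/13.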